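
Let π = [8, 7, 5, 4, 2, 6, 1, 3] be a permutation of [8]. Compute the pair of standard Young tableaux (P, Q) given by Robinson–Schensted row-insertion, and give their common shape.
P = [1, 3] / [2, 6] / [4] / [5] / [7] / [8];  Q = [1, 6] / [2, 8] / [3] / [4] / [5] / [7];  common shape = (2, 2, 1, 1, 1, 1)

Row-insert the values π_1, π_2, … into P one at a time, bumping the leftmost entry strictly greater than the inserted value down to the next row. The recording tableau Q records, in position (i, j), the step at which that cell was added to P.
  Insert 8 (step 1): P = [8];  Q = [1]
  Insert 7 (step 2): P = [7] / [8];  Q = [1] / [2]
  Insert 5 (step 3): P = [5] / [7] / [8];  Q = [1] / [2] / [3]
  Insert 4 (step 4): P = [4] / [5] / [7] / [8];  Q = [1] / [2] / [3] / [4]
  Insert 2 (step 5): P = [2] / [4] / [5] / [7] / [8];  Q = [1] / [2] / [3] / [4] / [5]
  Insert 6 (step 6): P = [2, 6] / [4] / [5] / [7] / [8];  Q = [1, 6] / [2] / [3] / [4] / [5]
  Insert 1 (step 7): P = [1, 6] / [2] / [4] / [5] / [7] / [8];  Q = [1, 6] / [2] / [3] / [4] / [5] / [7]
  Insert 3 (step 8): P = [1, 3] / [2, 6] / [4] / [5] / [7] / [8];  Q = [1, 6] / [2, 8] / [3] / [4] / [5] / [7]
Final shape: (2, 2, 1, 1, 1, 1).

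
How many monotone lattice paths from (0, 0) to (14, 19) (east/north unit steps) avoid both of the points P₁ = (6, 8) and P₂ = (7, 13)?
Number of paths = 489731022

Inclusion–exclusion. Total paths: C(33, 14) = 818809200. Through P₁: C(14, 6)·C(19, 8) = 226972746. Through P₂: C(20, 7)·C(13, 7) = 133024320. Since P₁ is strictly southwest of P₂, a monotone path through both must visit P₁ then P₂; paths through both = C(14, 6)·C(6, 1)·C(13, 7) = 30918888. Avoid both = 818809200 − 226972746 − 133024320 + 30918888 = 489731022.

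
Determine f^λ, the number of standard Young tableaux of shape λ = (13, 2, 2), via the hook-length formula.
# SYT of shape (13, 2, 2) = 3536

Hook-length formula: f^λ = n! / Π hook(c), product over all cells c of the Young diagram. For λ = (13, 2, 2), n = 17 boxes. Hook lengths by row (left-to-right, top-to-bottom): [15, 14, 11, 10, 9, 8, 7, 6, 5, 4, 3, 2, 1]; [3, 2]; [2, 1]. Product of hooks = 100590336000. So f^λ = 17! / 100590336000 = 355687428096000 / 100590336000 = 3536.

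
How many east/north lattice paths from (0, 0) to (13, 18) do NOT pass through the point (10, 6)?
Number of paths = 202609435

Total paths from (0, 0) to (13, 18): C(31, 13) = 206253075. Paths through (10, 6): (paths (0, 0) → (10, 6)) × (paths (10, 6) → (13, 18)) = C(16, 10) · C(15, 3) = 8008 · 455 = 3643640. Avoidance count = 206253075 − 3643640 = 202609435.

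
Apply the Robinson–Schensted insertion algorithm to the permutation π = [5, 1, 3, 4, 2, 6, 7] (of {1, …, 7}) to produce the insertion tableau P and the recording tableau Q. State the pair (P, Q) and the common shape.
P = [1, 2, 4, 6, 7] / [3] / [5];  Q = [1, 3, 4, 6, 7] / [2] / [5];  common shape = (5, 1, 1)

Row-insert the values π_1, π_2, … into P one at a time, bumping the leftmost entry strictly greater than the inserted value down to the next row. The recording tableau Q records, in position (i, j), the step at which that cell was added to P.
  Insert 5 (step 1): P = [5];  Q = [1]
  Insert 1 (step 2): P = [1] / [5];  Q = [1] / [2]
  Insert 3 (step 3): P = [1, 3] / [5];  Q = [1, 3] / [2]
  Insert 4 (step 4): P = [1, 3, 4] / [5];  Q = [1, 3, 4] / [2]
  Insert 2 (step 5): P = [1, 2, 4] / [3] / [5];  Q = [1, 3, 4] / [2] / [5]
  Insert 6 (step 6): P = [1, 2, 4, 6] / [3] / [5];  Q = [1, 3, 4, 6] / [2] / [5]
  Insert 7 (step 7): P = [1, 2, 4, 6, 7] / [3] / [5];  Q = [1, 3, 4, 6, 7] / [2] / [5]
Final shape: (5, 1, 1).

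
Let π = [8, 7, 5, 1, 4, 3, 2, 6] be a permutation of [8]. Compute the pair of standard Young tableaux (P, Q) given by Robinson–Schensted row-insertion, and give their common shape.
P = [1, 2, 6] / [3] / [4] / [5] / [7] / [8];  Q = [1, 5, 8] / [2] / [3] / [4] / [6] / [7];  common shape = (3, 1, 1, 1, 1, 1)

Row-insert the values π_1, π_2, … into P one at a time, bumping the leftmost entry strictly greater than the inserted value down to the next row. The recording tableau Q records, in position (i, j), the step at which that cell was added to P.
  Insert 8 (step 1): P = [8];  Q = [1]
  Insert 7 (step 2): P = [7] / [8];  Q = [1] / [2]
  Insert 5 (step 3): P = [5] / [7] / [8];  Q = [1] / [2] / [3]
  Insert 1 (step 4): P = [1] / [5] / [7] / [8];  Q = [1] / [2] / [3] / [4]
  Insert 4 (step 5): P = [1, 4] / [5] / [7] / [8];  Q = [1, 5] / [2] / [3] / [4]
  Insert 3 (step 6): P = [1, 3] / [4] / [5] / [7] / [8];  Q = [1, 5] / [2] / [3] / [4] / [6]
  Insert 2 (step 7): P = [1, 2] / [3] / [4] / [5] / [7] / [8];  Q = [1, 5] / [2] / [3] / [4] / [6] / [7]
  Insert 6 (step 8): P = [1, 2, 6] / [3] / [4] / [5] / [7] / [8];  Q = [1, 5, 8] / [2] / [3] / [4] / [6] / [7]
Final shape: (3, 1, 1, 1, 1, 1).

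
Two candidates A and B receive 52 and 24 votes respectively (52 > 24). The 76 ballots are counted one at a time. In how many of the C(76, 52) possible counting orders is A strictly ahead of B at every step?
Strict-lead orderings = 13880838234843222300

Total orderings of the 76 votes with 52 for A: C(76, 52) = 37676560923145889100. By the Bertrand ballot formula (Cycle Lemma / reflection principle), the number of orderings in which A is strictly ahead of B throughout is (p − q)/(p + q) · C(p + q, p) = (52 − 24)/(52 + 24) · 37676560923145889100 = 13880838234843222300.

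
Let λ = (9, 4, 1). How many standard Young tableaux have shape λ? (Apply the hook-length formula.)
# SYT of shape (9, 4, 1) = 4368

Hook-length formula: f^λ = n! / Π hook(c), product over all cells c of the Young diagram. For λ = (9, 4, 1), n = 14 boxes. Hook lengths by row (left-to-right, top-to-bottom): [11, 9, 8, 7, 5, 4, 3, 2, 1]; [5, 3, 2, 1]; [1]. Product of hooks = 19958400. So f^λ = 14! / 19958400 = 87178291200 / 19958400 = 4368.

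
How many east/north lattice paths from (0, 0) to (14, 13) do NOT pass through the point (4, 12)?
Number of paths = 20038280

Total paths from (0, 0) to (14, 13): C(27, 14) = 20058300. Paths through (4, 12): (paths (0, 0) → (4, 12)) × (paths (4, 12) → (14, 13)) = C(16, 4) · C(11, 10) = 1820 · 11 = 20020. Avoidance count = 20058300 − 20020 = 20038280.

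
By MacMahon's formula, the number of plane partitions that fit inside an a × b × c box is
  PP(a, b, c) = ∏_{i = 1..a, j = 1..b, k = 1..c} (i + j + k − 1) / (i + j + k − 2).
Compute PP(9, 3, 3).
PP(9, 3, 3) = 572572

Evaluate the triple product over i = 1..9, j = 1..3, k = 1..3. The factors are (2/1) · (3/2) · (4/3) · (3/2) · (4/3) · (5/4) · (4/3) · (5/4) · … (81 factors total). The numerators and denominators telescope so the product is an integer; carrying out the multiplication exactly gives PP(9, 3, 3) = 572572.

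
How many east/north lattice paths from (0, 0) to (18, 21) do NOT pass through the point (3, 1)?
Number of paths = 49367371350

Total paths from (0, 0) to (18, 21): C(39, 18) = 62359143990. Paths through (3, 1): (paths (0, 0) → (3, 1)) × (paths (3, 1) → (18, 21)) = C(4, 3) · C(35, 15) = 4 · 3247943160 = 12991772640. Avoidance count = 62359143990 − 12991772640 = 49367371350.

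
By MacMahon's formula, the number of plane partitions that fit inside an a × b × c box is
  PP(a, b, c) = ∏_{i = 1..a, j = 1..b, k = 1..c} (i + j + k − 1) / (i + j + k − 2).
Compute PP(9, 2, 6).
PP(9, 2, 6) = 5725720

Evaluate the triple product over i = 1..9, j = 1..2, k = 1..6. The factors are (2/1) · (3/2) · (4/3) · (5/4) · (6/5) · (7/6) · (3/2) · (4/3) · … (108 factors total). The numerators and denominators telescope so the product is an integer; carrying out the multiplication exactly gives PP(9, 2, 6) = 5725720.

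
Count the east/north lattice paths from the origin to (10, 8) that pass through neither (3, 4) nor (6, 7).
Number of paths = 27128

Inclusion–exclusion. Total paths: C(18, 10) = 43758. Through P₁: C(7, 3)·C(11, 7) = 11550. Through P₂: C(13, 6)·C(5, 4) = 8580. Since P₁ is strictly southwest of P₂, a monotone path through both must visit P₁ then P₂; paths through both = C(7, 3)·C(6, 3)·C(5, 4) = 3500. Avoid both = 43758 − 11550 − 8580 + 3500 = 27128.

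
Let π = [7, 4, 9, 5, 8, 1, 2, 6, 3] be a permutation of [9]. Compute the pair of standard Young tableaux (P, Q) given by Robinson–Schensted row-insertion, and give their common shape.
P = [1, 2, 3] / [4, 5, 6] / [7, 8] / [9];  Q = [1, 3, 5] / [2, 4, 8] / [6, 7] / [9];  common shape = (3, 3, 2, 1)

Row-insert the values π_1, π_2, … into P one at a time, bumping the leftmost entry strictly greater than the inserted value down to the next row. The recording tableau Q records, in position (i, j), the step at which that cell was added to P.
  Insert 7 (step 1): P = [7];  Q = [1]
  Insert 4 (step 2): P = [4] / [7];  Q = [1] / [2]
  Insert 9 (step 3): P = [4, 9] / [7];  Q = [1, 3] / [2]
  Insert 5 (step 4): P = [4, 5] / [7, 9];  Q = [1, 3] / [2, 4]
  Insert 8 (step 5): P = [4, 5, 8] / [7, 9];  Q = [1, 3, 5] / [2, 4]
  Insert 1 (step 6): P = [1, 5, 8] / [4, 9] / [7];  Q = [1, 3, 5] / [2, 4] / [6]
  Insert 2 (step 7): P = [1, 2, 8] / [4, 5] / [7, 9];  Q = [1, 3, 5] / [2, 4] / [6, 7]
  Insert 6 (step 8): P = [1, 2, 6] / [4, 5, 8] / [7, 9];  Q = [1, 3, 5] / [2, 4, 8] / [6, 7]
  Insert 3 (step 9): P = [1, 2, 3] / [4, 5, 6] / [7, 8] / [9];  Q = [1, 3, 5] / [2, 4, 8] / [6, 7] / [9]
Final shape: (3, 3, 2, 1).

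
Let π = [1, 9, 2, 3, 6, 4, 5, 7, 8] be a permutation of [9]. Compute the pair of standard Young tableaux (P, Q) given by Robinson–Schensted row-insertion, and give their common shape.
P = [1, 2, 3, 4, 5, 7, 8] / [6] / [9];  Q = [1, 2, 4, 5, 7, 8, 9] / [3] / [6];  common shape = (7, 1, 1)

Row-insert the values π_1, π_2, … into P one at a time, bumping the leftmost entry strictly greater than the inserted value down to the next row. The recording tableau Q records, in position (i, j), the step at which that cell was added to P.
  Insert 1 (step 1): P = [1];  Q = [1]
  Insert 9 (step 2): P = [1, 9];  Q = [1, 2]
  Insert 2 (step 3): P = [1, 2] / [9];  Q = [1, 2] / [3]
  Insert 3 (step 4): P = [1, 2, 3] / [9];  Q = [1, 2, 4] / [3]
  Insert 6 (step 5): P = [1, 2, 3, 6] / [9];  Q = [1, 2, 4, 5] / [3]
  Insert 4 (step 6): P = [1, 2, 3, 4] / [6] / [9];  Q = [1, 2, 4, 5] / [3] / [6]
  Insert 5 (step 7): P = [1, 2, 3, 4, 5] / [6] / [9];  Q = [1, 2, 4, 5, 7] / [3] / [6]
  Insert 7 (step 8): P = [1, 2, 3, 4, 5, 7] / [6] / [9];  Q = [1, 2, 4, 5, 7, 8] / [3] / [6]
  Insert 8 (step 9): P = [1, 2, 3, 4, 5, 7, 8] / [6] / [9];  Q = [1, 2, 4, 5, 7, 8, 9] / [3] / [6]
Final shape: (7, 1, 1).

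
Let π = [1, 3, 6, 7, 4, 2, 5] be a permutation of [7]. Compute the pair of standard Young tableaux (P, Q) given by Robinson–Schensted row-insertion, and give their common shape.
P = [1, 2, 4, 5] / [3, 7] / [6];  Q = [1, 2, 3, 4] / [5, 7] / [6];  common shape = (4, 2, 1)

Row-insert the values π_1, π_2, … into P one at a time, bumping the leftmost entry strictly greater than the inserted value down to the next row. The recording tableau Q records, in position (i, j), the step at which that cell was added to P.
  Insert 1 (step 1): P = [1];  Q = [1]
  Insert 3 (step 2): P = [1, 3];  Q = [1, 2]
  Insert 6 (step 3): P = [1, 3, 6];  Q = [1, 2, 3]
  Insert 7 (step 4): P = [1, 3, 6, 7];  Q = [1, 2, 3, 4]
  Insert 4 (step 5): P = [1, 3, 4, 7] / [6];  Q = [1, 2, 3, 4] / [5]
  Insert 2 (step 6): P = [1, 2, 4, 7] / [3] / [6];  Q = [1, 2, 3, 4] / [5] / [6]
  Insert 5 (step 7): P = [1, 2, 4, 5] / [3, 7] / [6];  Q = [1, 2, 3, 4] / [5, 7] / [6]
Final shape: (4, 2, 1).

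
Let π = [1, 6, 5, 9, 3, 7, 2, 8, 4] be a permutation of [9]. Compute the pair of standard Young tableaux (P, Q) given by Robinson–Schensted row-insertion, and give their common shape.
P = [1, 2, 4, 8] / [3, 7] / [5, 9] / [6];  Q = [1, 2, 4, 8] / [3, 6] / [5, 9] / [7];  common shape = (4, 2, 2, 1)

Row-insert the values π_1, π_2, … into P one at a time, bumping the leftmost entry strictly greater than the inserted value down to the next row. The recording tableau Q records, in position (i, j), the step at which that cell was added to P.
  Insert 1 (step 1): P = [1];  Q = [1]
  Insert 6 (step 2): P = [1, 6];  Q = [1, 2]
  Insert 5 (step 3): P = [1, 5] / [6];  Q = [1, 2] / [3]
  Insert 9 (step 4): P = [1, 5, 9] / [6];  Q = [1, 2, 4] / [3]
  Insert 3 (step 5): P = [1, 3, 9] / [5] / [6];  Q = [1, 2, 4] / [3] / [5]
  Insert 7 (step 6): P = [1, 3, 7] / [5, 9] / [6];  Q = [1, 2, 4] / [3, 6] / [5]
  Insert 2 (step 7): P = [1, 2, 7] / [3, 9] / [5] / [6];  Q = [1, 2, 4] / [3, 6] / [5] / [7]
  Insert 8 (step 8): P = [1, 2, 7, 8] / [3, 9] / [5] / [6];  Q = [1, 2, 4, 8] / [3, 6] / [5] / [7]
  Insert 4 (step 9): P = [1, 2, 4, 8] / [3, 7] / [5, 9] / [6];  Q = [1, 2, 4, 8] / [3, 6] / [5, 9] / [7]
Final shape: (4, 2, 2, 1).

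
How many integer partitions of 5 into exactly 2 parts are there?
p(5, 2 parts) = 2

Partitions of n into exactly k parts ↔ partitions of n − k into at most k parts (subtract 1 from each part). For n = 5, k = 2, the partitions are: 4+1, 3+2. Count = 2.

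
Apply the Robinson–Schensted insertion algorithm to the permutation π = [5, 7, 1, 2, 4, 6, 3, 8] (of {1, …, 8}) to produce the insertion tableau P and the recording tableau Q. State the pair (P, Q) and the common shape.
P = [1, 2, 3, 6, 8] / [4, 7] / [5];  Q = [1, 2, 5, 6, 8] / [3, 4] / [7];  common shape = (5, 2, 1)

Row-insert the values π_1, π_2, … into P one at a time, bumping the leftmost entry strictly greater than the inserted value down to the next row. The recording tableau Q records, in position (i, j), the step at which that cell was added to P.
  Insert 5 (step 1): P = [5];  Q = [1]
  Insert 7 (step 2): P = [5, 7];  Q = [1, 2]
  Insert 1 (step 3): P = [1, 7] / [5];  Q = [1, 2] / [3]
  Insert 2 (step 4): P = [1, 2] / [5, 7];  Q = [1, 2] / [3, 4]
  Insert 4 (step 5): P = [1, 2, 4] / [5, 7];  Q = [1, 2, 5] / [3, 4]
  Insert 6 (step 6): P = [1, 2, 4, 6] / [5, 7];  Q = [1, 2, 5, 6] / [3, 4]
  Insert 3 (step 7): P = [1, 2, 3, 6] / [4, 7] / [5];  Q = [1, 2, 5, 6] / [3, 4] / [7]
  Insert 8 (step 8): P = [1, 2, 3, 6, 8] / [4, 7] / [5];  Q = [1, 2, 5, 6, 8] / [3, 4] / [7]
Final shape: (5, 2, 1).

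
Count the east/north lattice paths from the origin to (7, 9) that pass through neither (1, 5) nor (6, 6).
Number of paths = 6628

Inclusion–exclusion. Total paths: C(16, 7) = 11440. Through P₁: C(6, 1)·C(10, 6) = 1260. Through P₂: C(12, 6)·C(4, 1) = 3696. Since P₁ is strictly southwest of P₂, a monotone path through both must visit P₁ then P₂; paths through both = C(6, 1)·C(6, 5)·C(4, 1) = 144. Avoid both = 11440 − 1260 − 3696 + 144 = 6628.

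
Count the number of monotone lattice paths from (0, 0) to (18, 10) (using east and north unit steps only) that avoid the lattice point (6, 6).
Number of paths = 11441430

Total paths from (0, 0) to (18, 10): C(28, 18) = 13123110. Paths through (6, 6): (paths (0, 0) → (6, 6)) × (paths (6, 6) → (18, 10)) = C(12, 6) · C(16, 12) = 924 · 1820 = 1681680. Avoidance count = 13123110 − 1681680 = 11441430.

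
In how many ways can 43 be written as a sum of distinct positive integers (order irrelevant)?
q(43) = 1610

A partition into distinct parts is a strictly decreasing sequence summing to n. The recurrence d(n, m) = d(n, m−1) + d(n−m, m−1) (use part m at most once) with q(n) = d(n, n) gives q(43) = 1610. (Euler's theorem: # distinct-part partitions = # odd-part partitions.)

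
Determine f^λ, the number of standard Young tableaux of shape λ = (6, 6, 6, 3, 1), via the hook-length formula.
# SYT of shape (6, 6, 6, 3, 1) = 320089770

Hook-length formula: f^λ = n! / Π hook(c), product over all cells c of the Young diagram. For λ = (6, 6, 6, 3, 1), n = 22 boxes. Hook lengths by row (left-to-right, top-to-bottom): [10, 8, 7, 5, 4, 3]; [9, 7, 6, 4, 3, 2]; [8, 6, 5, 3, 2, 1]; [4, 2, 1]; [1]. Product of hooks = 3511517184000. So f^λ = 22! / 3511517184000 = 1124000727777607680000 / 3511517184000 = 320089770.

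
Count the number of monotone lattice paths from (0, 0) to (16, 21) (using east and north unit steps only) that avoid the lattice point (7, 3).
Number of paths = 12313355670

Total paths from (0, 0) to (16, 21): C(37, 16) = 12875774670. Paths through (7, 3): (paths (0, 0) → (7, 3)) × (paths (7, 3) → (16, 21)) = C(10, 7) · C(27, 9) = 120 · 4686825 = 562419000. Avoidance count = 12875774670 − 562419000 = 12313355670.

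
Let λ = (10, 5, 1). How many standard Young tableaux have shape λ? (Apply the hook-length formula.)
# SYT of shape (10, 5, 1) = 20020

Hook-length formula: f^λ = n! / Π hook(c), product over all cells c of the Young diagram. For λ = (10, 5, 1), n = 16 boxes. Hook lengths by row (left-to-right, top-to-bottom): [12, 10, 9, 8, 7, 5, 4, 3, 2, 1]; [6, 4, 3, 2, 1]; [1]. Product of hooks = 1045094400. So f^λ = 16! / 1045094400 = 20922789888000 / 1045094400 = 20020.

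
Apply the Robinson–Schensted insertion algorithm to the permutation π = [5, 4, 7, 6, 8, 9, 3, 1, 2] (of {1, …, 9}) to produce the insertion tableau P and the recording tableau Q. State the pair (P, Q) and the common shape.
P = [1, 2, 8, 9] / [3, 6] / [4, 7] / [5];  Q = [1, 3, 5, 6] / [2, 4] / [7, 9] / [8];  common shape = (4, 2, 2, 1)

Row-insert the values π_1, π_2, … into P one at a time, bumping the leftmost entry strictly greater than the inserted value down to the next row. The recording tableau Q records, in position (i, j), the step at which that cell was added to P.
  Insert 5 (step 1): P = [5];  Q = [1]
  Insert 4 (step 2): P = [4] / [5];  Q = [1] / [2]
  Insert 7 (step 3): P = [4, 7] / [5];  Q = [1, 3] / [2]
  Insert 6 (step 4): P = [4, 6] / [5, 7];  Q = [1, 3] / [2, 4]
  Insert 8 (step 5): P = [4, 6, 8] / [5, 7];  Q = [1, 3, 5] / [2, 4]
  Insert 9 (step 6): P = [4, 6, 8, 9] / [5, 7];  Q = [1, 3, 5, 6] / [2, 4]
  Insert 3 (step 7): P = [3, 6, 8, 9] / [4, 7] / [5];  Q = [1, 3, 5, 6] / [2, 4] / [7]
  Insert 1 (step 8): P = [1, 6, 8, 9] / [3, 7] / [4] / [5];  Q = [1, 3, 5, 6] / [2, 4] / [7] / [8]
  Insert 2 (step 9): P = [1, 2, 8, 9] / [3, 6] / [4, 7] / [5];  Q = [1, 3, 5, 6] / [2, 4] / [7, 9] / [8]
Final shape: (4, 2, 2, 1).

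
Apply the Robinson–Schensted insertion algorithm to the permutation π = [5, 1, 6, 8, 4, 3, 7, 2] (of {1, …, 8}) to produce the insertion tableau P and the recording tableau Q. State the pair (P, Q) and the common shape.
P = [1, 2, 7] / [3, 6, 8] / [4] / [5];  Q = [1, 3, 4] / [2, 5, 7] / [6] / [8];  common shape = (3, 3, 1, 1)

Row-insert the values π_1, π_2, … into P one at a time, bumping the leftmost entry strictly greater than the inserted value down to the next row. The recording tableau Q records, in position (i, j), the step at which that cell was added to P.
  Insert 5 (step 1): P = [5];  Q = [1]
  Insert 1 (step 2): P = [1] / [5];  Q = [1] / [2]
  Insert 6 (step 3): P = [1, 6] / [5];  Q = [1, 3] / [2]
  Insert 8 (step 4): P = [1, 6, 8] / [5];  Q = [1, 3, 4] / [2]
  Insert 4 (step 5): P = [1, 4, 8] / [5, 6];  Q = [1, 3, 4] / [2, 5]
  Insert 3 (step 6): P = [1, 3, 8] / [4, 6] / [5];  Q = [1, 3, 4] / [2, 5] / [6]
  Insert 7 (step 7): P = [1, 3, 7] / [4, 6, 8] / [5];  Q = [1, 3, 4] / [2, 5, 7] / [6]
  Insert 2 (step 8): P = [1, 2, 7] / [3, 6, 8] / [4] / [5];  Q = [1, 3, 4] / [2, 5, 7] / [6] / [8]
Final shape: (3, 3, 1, 1).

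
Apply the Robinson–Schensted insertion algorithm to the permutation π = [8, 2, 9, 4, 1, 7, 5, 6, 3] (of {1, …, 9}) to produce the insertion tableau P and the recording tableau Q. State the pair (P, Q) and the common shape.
P = [1, 3, 5, 6] / [2, 4] / [7, 9] / [8];  Q = [1, 3, 6, 8] / [2, 4] / [5, 7] / [9];  common shape = (4, 2, 2, 1)

Row-insert the values π_1, π_2, … into P one at a time, bumping the leftmost entry strictly greater than the inserted value down to the next row. The recording tableau Q records, in position (i, j), the step at which that cell was added to P.
  Insert 8 (step 1): P = [8];  Q = [1]
  Insert 2 (step 2): P = [2] / [8];  Q = [1] / [2]
  Insert 9 (step 3): P = [2, 9] / [8];  Q = [1, 3] / [2]
  Insert 4 (step 4): P = [2, 4] / [8, 9];  Q = [1, 3] / [2, 4]
  Insert 1 (step 5): P = [1, 4] / [2, 9] / [8];  Q = [1, 3] / [2, 4] / [5]
  Insert 7 (step 6): P = [1, 4, 7] / [2, 9] / [8];  Q = [1, 3, 6] / [2, 4] / [5]
  Insert 5 (step 7): P = [1, 4, 5] / [2, 7] / [8, 9];  Q = [1, 3, 6] / [2, 4] / [5, 7]
  Insert 6 (step 8): P = [1, 4, 5, 6] / [2, 7] / [8, 9];  Q = [1, 3, 6, 8] / [2, 4] / [5, 7]
  Insert 3 (step 9): P = [1, 3, 5, 6] / [2, 4] / [7, 9] / [8];  Q = [1, 3, 6, 8] / [2, 4] / [5, 7] / [9]
Final shape: (4, 2, 2, 1).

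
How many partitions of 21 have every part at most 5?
p(21, parts ≤ 5) = 221

Use the recurrence p(n, m) = p(n, m−1) + p(n−m, m): either the largest part is < m (count p(n, m−1)) or the largest part is exactly m (remove one copy of m, count p(n−m, m)). With p(0, ·) = 1 this gives p(21, parts ≤ 5) = 221. (By conjugating Young diagrams, this also counts partitions of 21 into at most 5 parts.)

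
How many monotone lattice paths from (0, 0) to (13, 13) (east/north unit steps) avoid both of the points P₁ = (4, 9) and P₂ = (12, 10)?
Number of paths = 7328531

Inclusion–exclusion. Total paths: C(26, 13) = 10400600. Through P₁: C(13, 4)·C(13, 9) = 511225. Through P₂: C(22, 12)·C(4, 1) = 2586584. Since P₁ is strictly southwest of P₂, a monotone path through both must visit P₁ then P₂; paths through both = C(13, 4)·C(9, 8)·C(4, 1) = 25740. Avoid both = 10400600 − 511225 − 2586584 + 25740 = 7328531.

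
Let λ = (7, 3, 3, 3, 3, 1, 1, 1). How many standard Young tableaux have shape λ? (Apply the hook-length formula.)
# SYT of shape (7, 3, 3, 3, 3, 1, 1, 1) = 711310600

Hook-length formula: f^λ = n! / Π hook(c), product over all cells c of the Young diagram. For λ = (7, 3, 3, 3, 3, 1, 1, 1), n = 22 boxes. Hook lengths by row (left-to-right, top-to-bottom): [14, 10, 9, 4, 3, 2, 1]; [9, 5, 4]; [8, 4, 3]; [7, 3, 2]; [6, 2, 1]; [3]; [2]; [1]. Product of hooks = 1580182732800. So f^λ = 22! / 1580182732800 = 1124000727777607680000 / 1580182732800 = 711310600.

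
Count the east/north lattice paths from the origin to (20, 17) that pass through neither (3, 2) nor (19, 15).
Number of paths = 6716156400

Inclusion–exclusion. Total paths: C(37, 20) = 15905368710. Through P₁: C(5, 3)·C(32, 17) = 5657227200. Through P₂: C(34, 19)·C(3, 1) = 5567902560. Since P₁ is strictly southwest of P₂, a monotone path through both must visit P₁ then P₂; paths through both = C(5, 3)·C(29, 16)·C(3, 1) = 2035917450. Avoid both = 15905368710 − 5657227200 − 5567902560 + 2035917450 = 6716156400.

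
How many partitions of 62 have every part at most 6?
p(62, parts ≤ 6) = 22856

Use the recurrence p(n, m) = p(n, m−1) + p(n−m, m): either the largest part is < m (count p(n, m−1)) or the largest part is exactly m (remove one copy of m, count p(n−m, m)). With p(0, ·) = 1 this gives p(62, parts ≤ 6) = 22856. (By conjugating Young diagrams, this also counts partitions of 62 into at most 6 parts.)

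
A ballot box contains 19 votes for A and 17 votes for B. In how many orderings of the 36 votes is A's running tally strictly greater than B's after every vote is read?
Strict-lead orderings = 477638700

Total orderings of the 36 votes with 19 for A: C(36, 19) = 8597496600. By the Bertrand ballot formula (Cycle Lemma / reflection principle), the number of orderings in which A is strictly ahead of B throughout is (p − q)/(p + q) · C(p + q, p) = (19 − 17)/(19 + 17) · 8597496600 = 477638700.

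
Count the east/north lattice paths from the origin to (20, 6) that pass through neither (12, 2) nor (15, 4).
Number of paths = 122899

Inclusion–exclusion. Total paths: C(26, 20) = 230230. Through P₁: C(14, 12)·C(12, 8) = 45045. Through P₂: C(19, 15)·C(7, 5) = 81396. Since P₁ is strictly southwest of P₂, a monotone path through both must visit P₁ then P₂; paths through both = C(14, 12)·C(5, 3)·C(7, 5) = 19110. Avoid both = 230230 − 45045 − 81396 + 19110 = 122899.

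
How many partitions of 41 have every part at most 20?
p(41, parts ≤ 20) = 41869

Use the recurrence p(n, m) = p(n, m−1) + p(n−m, m): either the largest part is < m (count p(n, m−1)) or the largest part is exactly m (remove one copy of m, count p(n−m, m)). With p(0, ·) = 1 this gives p(41, parts ≤ 20) = 41869. (By conjugating Young diagrams, this also counts partitions of 41 into at most 20 parts.)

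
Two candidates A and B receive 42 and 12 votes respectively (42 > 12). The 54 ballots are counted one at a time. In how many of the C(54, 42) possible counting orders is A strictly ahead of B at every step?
Strict-lead orderings = 190559382650

Total orderings of the 54 votes with 42 for A: C(54, 42) = 343006888770. By the Bertrand ballot formula (Cycle Lemma / reflection principle), the number of orderings in which A is strictly ahead of B throughout is (p − q)/(p + q) · C(p + q, p) = (42 − 12)/(42 + 12) · 343006888770 = 190559382650.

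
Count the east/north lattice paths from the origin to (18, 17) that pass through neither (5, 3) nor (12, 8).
Number of paths = 3005804760

Inclusion–exclusion. Total paths: C(35, 18) = 4537567650. Through P₁: C(8, 5)·C(27, 13) = 1123264800. Through P₂: C(20, 12)·C(15, 6) = 630479850. Since P₁ is strictly southwest of P₂, a monotone path through both must visit P₁ then P₂; paths through both = C(8, 5)·C(12, 7)·C(15, 6) = 221981760. Avoid both = 4537567650 − 1123264800 − 630479850 + 221981760 = 3005804760.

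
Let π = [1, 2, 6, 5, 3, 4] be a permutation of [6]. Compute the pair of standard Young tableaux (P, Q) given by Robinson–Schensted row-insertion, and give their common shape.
P = [1, 2, 3, 4] / [5] / [6];  Q = [1, 2, 3, 6] / [4] / [5];  common shape = (4, 1, 1)

Row-insert the values π_1, π_2, … into P one at a time, bumping the leftmost entry strictly greater than the inserted value down to the next row. The recording tableau Q records, in position (i, j), the step at which that cell was added to P.
  Insert 1 (step 1): P = [1];  Q = [1]
  Insert 2 (step 2): P = [1, 2];  Q = [1, 2]
  Insert 6 (step 3): P = [1, 2, 6];  Q = [1, 2, 3]
  Insert 5 (step 4): P = [1, 2, 5] / [6];  Q = [1, 2, 3] / [4]
  Insert 3 (step 5): P = [1, 2, 3] / [5] / [6];  Q = [1, 2, 3] / [4] / [5]
  Insert 4 (step 6): P = [1, 2, 3, 4] / [5] / [6];  Q = [1, 2, 3, 6] / [4] / [5]
Final shape: (4, 1, 1).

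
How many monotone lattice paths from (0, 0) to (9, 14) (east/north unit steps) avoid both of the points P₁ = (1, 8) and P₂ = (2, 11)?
Number of paths = 785123

Inclusion–exclusion. Total paths: C(23, 9) = 817190. Through P₁: C(9, 1)·C(14, 8) = 27027. Through P₂: C(13, 2)·C(10, 7) = 9360. Since P₁ is strictly southwest of P₂, a monotone path through both must visit P₁ then P₂; paths through both = C(9, 1)·C(4, 1)·C(10, 7) = 4320. Avoid both = 817190 − 27027 − 9360 + 4320 = 785123.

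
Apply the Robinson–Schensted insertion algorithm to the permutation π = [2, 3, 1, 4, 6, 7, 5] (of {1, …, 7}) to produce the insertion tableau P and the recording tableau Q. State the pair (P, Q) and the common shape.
P = [1, 3, 4, 5, 7] / [2, 6];  Q = [1, 2, 4, 5, 6] / [3, 7];  common shape = (5, 2)

Row-insert the values π_1, π_2, … into P one at a time, bumping the leftmost entry strictly greater than the inserted value down to the next row. The recording tableau Q records, in position (i, j), the step at which that cell was added to P.
  Insert 2 (step 1): P = [2];  Q = [1]
  Insert 3 (step 2): P = [2, 3];  Q = [1, 2]
  Insert 1 (step 3): P = [1, 3] / [2];  Q = [1, 2] / [3]
  Insert 4 (step 4): P = [1, 3, 4] / [2];  Q = [1, 2, 4] / [3]
  Insert 6 (step 5): P = [1, 3, 4, 6] / [2];  Q = [1, 2, 4, 5] / [3]
  Insert 7 (step 6): P = [1, 3, 4, 6, 7] / [2];  Q = [1, 2, 4, 5, 6] / [3]
  Insert 5 (step 7): P = [1, 3, 4, 5, 7] / [2, 6];  Q = [1, 2, 4, 5, 6] / [3, 7]
Final shape: (5, 2).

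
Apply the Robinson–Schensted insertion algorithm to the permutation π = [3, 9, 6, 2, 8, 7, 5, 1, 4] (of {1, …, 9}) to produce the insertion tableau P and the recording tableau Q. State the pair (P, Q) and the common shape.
P = [1, 4, 7] / [2, 5] / [3, 6] / [8] / [9];  Q = [1, 2, 5] / [3, 6] / [4, 9] / [7] / [8];  common shape = (3, 2, 2, 1, 1)

Row-insert the values π_1, π_2, … into P one at a time, bumping the leftmost entry strictly greater than the inserted value down to the next row. The recording tableau Q records, in position (i, j), the step at which that cell was added to P.
  Insert 3 (step 1): P = [3];  Q = [1]
  Insert 9 (step 2): P = [3, 9];  Q = [1, 2]
  Insert 6 (step 3): P = [3, 6] / [9];  Q = [1, 2] / [3]
  Insert 2 (step 4): P = [2, 6] / [3] / [9];  Q = [1, 2] / [3] / [4]
  Insert 8 (step 5): P = [2, 6, 8] / [3] / [9];  Q = [1, 2, 5] / [3] / [4]
  Insert 7 (step 6): P = [2, 6, 7] / [3, 8] / [9];  Q = [1, 2, 5] / [3, 6] / [4]
  Insert 5 (step 7): P = [2, 5, 7] / [3, 6] / [8] / [9];  Q = [1, 2, 5] / [3, 6] / [4] / [7]
  Insert 1 (step 8): P = [1, 5, 7] / [2, 6] / [3] / [8] / [9];  Q = [1, 2, 5] / [3, 6] / [4] / [7] / [8]
  Insert 4 (step 9): P = [1, 4, 7] / [2, 5] / [3, 6] / [8] / [9];  Q = [1, 2, 5] / [3, 6] / [4, 9] / [7] / [8]
Final shape: (3, 2, 2, 1, 1).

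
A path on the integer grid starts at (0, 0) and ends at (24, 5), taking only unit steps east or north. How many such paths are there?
Number of paths = 118755

A monotone lattice path from (0, 0) to (24, 5) consists of 24 east steps and 5 north steps in some order, so it is determined by which 24 of the 29 steps are east. The count is C(29, 24) = 118755.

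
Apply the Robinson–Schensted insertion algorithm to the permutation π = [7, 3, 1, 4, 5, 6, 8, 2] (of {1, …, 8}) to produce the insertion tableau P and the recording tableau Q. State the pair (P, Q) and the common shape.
P = [1, 2, 5, 6, 8] / [3, 4] / [7];  Q = [1, 4, 5, 6, 7] / [2, 8] / [3];  common shape = (5, 2, 1)

Row-insert the values π_1, π_2, … into P one at a time, bumping the leftmost entry strictly greater than the inserted value down to the next row. The recording tableau Q records, in position (i, j), the step at which that cell was added to P.
  Insert 7 (step 1): P = [7];  Q = [1]
  Insert 3 (step 2): P = [3] / [7];  Q = [1] / [2]
  Insert 1 (step 3): P = [1] / [3] / [7];  Q = [1] / [2] / [3]
  Insert 4 (step 4): P = [1, 4] / [3] / [7];  Q = [1, 4] / [2] / [3]
  Insert 5 (step 5): P = [1, 4, 5] / [3] / [7];  Q = [1, 4, 5] / [2] / [3]
  Insert 6 (step 6): P = [1, 4, 5, 6] / [3] / [7];  Q = [1, 4, 5, 6] / [2] / [3]
  Insert 8 (step 7): P = [1, 4, 5, 6, 8] / [3] / [7];  Q = [1, 4, 5, 6, 7] / [2] / [3]
  Insert 2 (step 8): P = [1, 2, 5, 6, 8] / [3, 4] / [7];  Q = [1, 4, 5, 6, 7] / [2, 8] / [3]
Final shape: (5, 2, 1).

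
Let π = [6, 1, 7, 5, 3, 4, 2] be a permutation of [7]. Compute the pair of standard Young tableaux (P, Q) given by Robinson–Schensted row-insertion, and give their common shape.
P = [1, 2, 4] / [3, 7] / [5] / [6];  Q = [1, 3, 6] / [2, 4] / [5] / [7];  common shape = (3, 2, 1, 1)

Row-insert the values π_1, π_2, … into P one at a time, bumping the leftmost entry strictly greater than the inserted value down to the next row. The recording tableau Q records, in position (i, j), the step at which that cell was added to P.
  Insert 6 (step 1): P = [6];  Q = [1]
  Insert 1 (step 2): P = [1] / [6];  Q = [1] / [2]
  Insert 7 (step 3): P = [1, 7] / [6];  Q = [1, 3] / [2]
  Insert 5 (step 4): P = [1, 5] / [6, 7];  Q = [1, 3] / [2, 4]
  Insert 3 (step 5): P = [1, 3] / [5, 7] / [6];  Q = [1, 3] / [2, 4] / [5]
  Insert 4 (step 6): P = [1, 3, 4] / [5, 7] / [6];  Q = [1, 3, 6] / [2, 4] / [5]
  Insert 2 (step 7): P = [1, 2, 4] / [3, 7] / [5] / [6];  Q = [1, 3, 6] / [2, 4] / [5] / [7]
Final shape: (3, 2, 1, 1).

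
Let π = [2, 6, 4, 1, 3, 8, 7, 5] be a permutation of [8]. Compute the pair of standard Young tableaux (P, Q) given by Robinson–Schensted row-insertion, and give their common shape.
P = [1, 3, 5] / [2, 4, 7] / [6, 8];  Q = [1, 2, 6] / [3, 5, 7] / [4, 8];  common shape = (3, 3, 2)

Row-insert the values π_1, π_2, … into P one at a time, bumping the leftmost entry strictly greater than the inserted value down to the next row. The recording tableau Q records, in position (i, j), the step at which that cell was added to P.
  Insert 2 (step 1): P = [2];  Q = [1]
  Insert 6 (step 2): P = [2, 6];  Q = [1, 2]
  Insert 4 (step 3): P = [2, 4] / [6];  Q = [1, 2] / [3]
  Insert 1 (step 4): P = [1, 4] / [2] / [6];  Q = [1, 2] / [3] / [4]
  Insert 3 (step 5): P = [1, 3] / [2, 4] / [6];  Q = [1, 2] / [3, 5] / [4]
  Insert 8 (step 6): P = [1, 3, 8] / [2, 4] / [6];  Q = [1, 2, 6] / [3, 5] / [4]
  Insert 7 (step 7): P = [1, 3, 7] / [2, 4, 8] / [6];  Q = [1, 2, 6] / [3, 5, 7] / [4]
  Insert 5 (step 8): P = [1, 3, 5] / [2, 4, 7] / [6, 8];  Q = [1, 2, 6] / [3, 5, 7] / [4, 8]
Final shape: (3, 3, 2).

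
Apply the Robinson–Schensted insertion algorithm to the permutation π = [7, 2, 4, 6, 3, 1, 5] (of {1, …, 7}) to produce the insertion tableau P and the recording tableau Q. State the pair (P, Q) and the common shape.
P = [1, 3, 5] / [2, 6] / [4] / [7];  Q = [1, 3, 4] / [2, 7] / [5] / [6];  common shape = (3, 2, 1, 1)

Row-insert the values π_1, π_2, … into P one at a time, bumping the leftmost entry strictly greater than the inserted value down to the next row. The recording tableau Q records, in position (i, j), the step at which that cell was added to P.
  Insert 7 (step 1): P = [7];  Q = [1]
  Insert 2 (step 2): P = [2] / [7];  Q = [1] / [2]
  Insert 4 (step 3): P = [2, 4] / [7];  Q = [1, 3] / [2]
  Insert 6 (step 4): P = [2, 4, 6] / [7];  Q = [1, 3, 4] / [2]
  Insert 3 (step 5): P = [2, 3, 6] / [4] / [7];  Q = [1, 3, 4] / [2] / [5]
  Insert 1 (step 6): P = [1, 3, 6] / [2] / [4] / [7];  Q = [1, 3, 4] / [2] / [5] / [6]
  Insert 5 (step 7): P = [1, 3, 5] / [2, 6] / [4] / [7];  Q = [1, 3, 4] / [2, 7] / [5] / [6]
Final shape: (3, 2, 1, 1).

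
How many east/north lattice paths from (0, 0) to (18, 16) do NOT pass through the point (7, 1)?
Number of paths = 2142152150

Total paths from (0, 0) to (18, 16): C(34, 18) = 2203961430. Paths through (7, 1): (paths (0, 0) → (7, 1)) × (paths (7, 1) → (18, 16)) = C(8, 7) · C(26, 11) = 8 · 7726160 = 61809280. Avoidance count = 2203961430 − 61809280 = 2142152150.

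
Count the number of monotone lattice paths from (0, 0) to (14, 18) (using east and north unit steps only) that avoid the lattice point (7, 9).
Number of paths = 340562000

Total paths from (0, 0) to (14, 18): C(32, 14) = 471435600. Paths through (7, 9): (paths (0, 0) → (7, 9)) × (paths (7, 9) → (14, 18)) = C(16, 7) · C(16, 7) = 11440 · 11440 = 130873600. Avoidance count = 471435600 − 130873600 = 340562000.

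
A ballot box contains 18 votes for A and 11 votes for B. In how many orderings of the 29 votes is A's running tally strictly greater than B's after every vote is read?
Strict-lead orderings = 8351070

Total orderings of the 29 votes with 18 for A: C(29, 18) = 34597290. By the Bertrand ballot formula (Cycle Lemma / reflection principle), the number of orderings in which A is strictly ahead of B throughout is (p − q)/(p + q) · C(p + q, p) = (18 − 11)/(18 + 11) · 34597290 = 8351070.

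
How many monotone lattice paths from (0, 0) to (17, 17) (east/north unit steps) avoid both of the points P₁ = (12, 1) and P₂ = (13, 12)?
Number of paths = 1678123539

Inclusion–exclusion. Total paths: C(34, 17) = 2333606220. Through P₁: C(13, 12)·C(21, 5) = 264537. Through P₂: C(25, 13)·C(9, 4) = 655237800. Since P₁ is strictly southwest of P₂, a monotone path through both must visit P₁ then P₂; paths through both = C(13, 12)·C(12, 1)·C(9, 4) = 19656. Avoid both = 2333606220 − 264537 − 655237800 + 19656 = 1678123539.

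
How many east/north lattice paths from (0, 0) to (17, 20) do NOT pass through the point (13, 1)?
Number of paths = 15905244740

Total paths from (0, 0) to (17, 20): C(37, 17) = 15905368710. Paths through (13, 1): (paths (0, 0) → (13, 1)) × (paths (13, 1) → (17, 20)) = C(14, 13) · C(23, 4) = 14 · 8855 = 123970. Avoidance count = 15905368710 − 123970 = 15905244740.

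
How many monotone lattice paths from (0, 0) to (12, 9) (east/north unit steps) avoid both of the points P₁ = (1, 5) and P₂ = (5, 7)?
Number of paths = 260468

Inclusion–exclusion. Total paths: C(21, 12) = 293930. Through P₁: C(6, 1)·C(15, 11) = 8190. Through P₂: C(12, 5)·C(9, 7) = 28512. Since P₁ is strictly southwest of P₂, a monotone path through both must visit P₁ then P₂; paths through both = C(6, 1)·C(6, 4)·C(9, 7) = 3240. Avoid both = 293930 − 8190 − 28512 + 3240 = 260468.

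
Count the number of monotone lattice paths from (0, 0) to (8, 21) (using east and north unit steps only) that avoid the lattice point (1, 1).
Number of paths = 2516085

Total paths from (0, 0) to (8, 21): C(29, 8) = 4292145. Paths through (1, 1): (paths (0, 0) → (1, 1)) × (paths (1, 1) → (8, 21)) = C(2, 1) · C(27, 7) = 2 · 888030 = 1776060. Avoidance count = 4292145 − 1776060 = 2516085.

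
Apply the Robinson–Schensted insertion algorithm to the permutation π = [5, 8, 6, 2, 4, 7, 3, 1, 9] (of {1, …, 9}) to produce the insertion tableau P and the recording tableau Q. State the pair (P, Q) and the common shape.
P = [1, 3, 7, 9] / [2, 6] / [4] / [5] / [8];  Q = [1, 2, 6, 9] / [3, 5] / [4] / [7] / [8];  common shape = (4, 2, 1, 1, 1)

Row-insert the values π_1, π_2, … into P one at a time, bumping the leftmost entry strictly greater than the inserted value down to the next row. The recording tableau Q records, in position (i, j), the step at which that cell was added to P.
  Insert 5 (step 1): P = [5];  Q = [1]
  Insert 8 (step 2): P = [5, 8];  Q = [1, 2]
  Insert 6 (step 3): P = [5, 6] / [8];  Q = [1, 2] / [3]
  Insert 2 (step 4): P = [2, 6] / [5] / [8];  Q = [1, 2] / [3] / [4]
  Insert 4 (step 5): P = [2, 4] / [5, 6] / [8];  Q = [1, 2] / [3, 5] / [4]
  Insert 7 (step 6): P = [2, 4, 7] / [5, 6] / [8];  Q = [1, 2, 6] / [3, 5] / [4]
  Insert 3 (step 7): P = [2, 3, 7] / [4, 6] / [5] / [8];  Q = [1, 2, 6] / [3, 5] / [4] / [7]
  Insert 1 (step 8): P = [1, 3, 7] / [2, 6] / [4] / [5] / [8];  Q = [1, 2, 6] / [3, 5] / [4] / [7] / [8]
  Insert 9 (step 9): P = [1, 3, 7, 9] / [2, 6] / [4] / [5] / [8];  Q = [1, 2, 6, 9] / [3, 5] / [4] / [7] / [8]
Final shape: (4, 2, 1, 1, 1).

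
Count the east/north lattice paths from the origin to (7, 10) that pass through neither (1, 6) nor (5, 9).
Number of paths = 12707

Inclusion–exclusion. Total paths: C(17, 7) = 19448. Through P₁: C(7, 1)·C(10, 6) = 1470. Through P₂: C(14, 5)·C(3, 2) = 6006. Since P₁ is strictly southwest of P₂, a monotone path through both must visit P₁ then P₂; paths through both = C(7, 1)·C(7, 4)·C(3, 2) = 735. Avoid both = 19448 − 1470 − 6006 + 735 = 12707.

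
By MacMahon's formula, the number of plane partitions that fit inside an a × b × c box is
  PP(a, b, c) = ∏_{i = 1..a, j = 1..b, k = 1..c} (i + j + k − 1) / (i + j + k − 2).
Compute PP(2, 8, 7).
PP(2, 8, 7) = 9202050

Evaluate the triple product over i = 1..2, j = 1..8, k = 1..7. The factors are (2/1) · (3/2) · (4/3) · (5/4) · (6/5) · (7/6) · (8/7) · (3/2) · … (112 factors total). The numerators and denominators telescope so the product is an integer; carrying out the multiplication exactly gives PP(2, 8, 7) = 9202050.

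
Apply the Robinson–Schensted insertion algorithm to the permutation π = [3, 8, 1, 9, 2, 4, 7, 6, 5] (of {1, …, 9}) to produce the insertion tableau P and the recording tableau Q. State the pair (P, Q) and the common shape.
P = [1, 2, 4, 5] / [3, 6, 9] / [7] / [8];  Q = [1, 2, 4, 7] / [3, 5, 6] / [8] / [9];  common shape = (4, 3, 1, 1)

Row-insert the values π_1, π_2, … into P one at a time, bumping the leftmost entry strictly greater than the inserted value down to the next row. The recording tableau Q records, in position (i, j), the step at which that cell was added to P.
  Insert 3 (step 1): P = [3];  Q = [1]
  Insert 8 (step 2): P = [3, 8];  Q = [1, 2]
  Insert 1 (step 3): P = [1, 8] / [3];  Q = [1, 2] / [3]
  Insert 9 (step 4): P = [1, 8, 9] / [3];  Q = [1, 2, 4] / [3]
  Insert 2 (step 5): P = [1, 2, 9] / [3, 8];  Q = [1, 2, 4] / [3, 5]
  Insert 4 (step 6): P = [1, 2, 4] / [3, 8, 9];  Q = [1, 2, 4] / [3, 5, 6]
  Insert 7 (step 7): P = [1, 2, 4, 7] / [3, 8, 9];  Q = [1, 2, 4, 7] / [3, 5, 6]
  Insert 6 (step 8): P = [1, 2, 4, 6] / [3, 7, 9] / [8];  Q = [1, 2, 4, 7] / [3, 5, 6] / [8]
  Insert 5 (step 9): P = [1, 2, 4, 5] / [3, 6, 9] / [7] / [8];  Q = [1, 2, 4, 7] / [3, 5, 6] / [8] / [9]
Final shape: (4, 3, 1, 1).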